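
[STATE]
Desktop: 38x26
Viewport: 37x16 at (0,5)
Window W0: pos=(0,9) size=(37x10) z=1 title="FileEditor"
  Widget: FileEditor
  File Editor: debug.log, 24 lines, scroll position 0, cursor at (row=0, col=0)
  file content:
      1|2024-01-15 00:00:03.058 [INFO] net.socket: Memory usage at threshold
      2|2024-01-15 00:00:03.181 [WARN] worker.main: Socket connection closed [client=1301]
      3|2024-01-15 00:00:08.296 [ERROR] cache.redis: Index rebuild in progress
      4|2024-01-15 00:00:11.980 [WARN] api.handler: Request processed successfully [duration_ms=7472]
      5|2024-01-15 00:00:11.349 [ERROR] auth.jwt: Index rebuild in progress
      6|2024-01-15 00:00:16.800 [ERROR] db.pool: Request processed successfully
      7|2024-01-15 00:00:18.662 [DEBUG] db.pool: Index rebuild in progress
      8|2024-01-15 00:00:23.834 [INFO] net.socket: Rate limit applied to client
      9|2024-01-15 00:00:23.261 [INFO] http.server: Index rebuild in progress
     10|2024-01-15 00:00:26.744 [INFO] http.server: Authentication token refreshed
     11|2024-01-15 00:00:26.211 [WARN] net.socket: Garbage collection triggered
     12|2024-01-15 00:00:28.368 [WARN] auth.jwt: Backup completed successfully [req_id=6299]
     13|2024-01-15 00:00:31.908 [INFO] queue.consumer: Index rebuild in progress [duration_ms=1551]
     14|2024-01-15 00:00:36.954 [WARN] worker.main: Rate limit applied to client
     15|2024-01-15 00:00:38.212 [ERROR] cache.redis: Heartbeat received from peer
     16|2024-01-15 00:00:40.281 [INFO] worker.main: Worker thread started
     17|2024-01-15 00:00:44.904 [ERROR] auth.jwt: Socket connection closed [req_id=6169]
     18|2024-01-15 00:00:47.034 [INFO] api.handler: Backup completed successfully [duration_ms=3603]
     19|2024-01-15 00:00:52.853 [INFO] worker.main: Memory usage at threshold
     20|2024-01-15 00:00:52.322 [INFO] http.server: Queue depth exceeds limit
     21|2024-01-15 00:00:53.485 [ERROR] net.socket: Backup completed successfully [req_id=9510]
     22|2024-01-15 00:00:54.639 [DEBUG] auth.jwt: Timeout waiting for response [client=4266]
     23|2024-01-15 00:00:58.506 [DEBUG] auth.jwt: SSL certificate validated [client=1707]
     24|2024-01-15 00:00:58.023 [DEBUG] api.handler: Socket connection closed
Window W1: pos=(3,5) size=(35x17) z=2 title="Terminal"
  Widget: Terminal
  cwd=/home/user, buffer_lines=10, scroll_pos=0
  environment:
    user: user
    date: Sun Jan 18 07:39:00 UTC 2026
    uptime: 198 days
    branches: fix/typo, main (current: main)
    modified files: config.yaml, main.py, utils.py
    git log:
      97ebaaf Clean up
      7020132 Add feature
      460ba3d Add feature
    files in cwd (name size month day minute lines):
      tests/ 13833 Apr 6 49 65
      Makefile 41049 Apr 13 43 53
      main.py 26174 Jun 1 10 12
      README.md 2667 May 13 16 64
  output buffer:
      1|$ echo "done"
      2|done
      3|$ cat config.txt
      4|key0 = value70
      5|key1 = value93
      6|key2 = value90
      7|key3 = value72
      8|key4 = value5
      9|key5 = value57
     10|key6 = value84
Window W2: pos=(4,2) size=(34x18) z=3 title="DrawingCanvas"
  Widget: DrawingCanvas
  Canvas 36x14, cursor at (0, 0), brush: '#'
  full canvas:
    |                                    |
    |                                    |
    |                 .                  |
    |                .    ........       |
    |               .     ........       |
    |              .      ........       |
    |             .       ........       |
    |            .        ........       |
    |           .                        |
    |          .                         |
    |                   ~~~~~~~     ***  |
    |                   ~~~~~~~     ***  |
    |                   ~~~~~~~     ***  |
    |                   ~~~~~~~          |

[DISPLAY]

   ┏┃+                               
   ┃┃                                
   ┠┃                 .              
   ┃┃                .    ........   
┏━━┃┃               .     ........   
┃ F┃┃              .      ........   
┠──┃┃             .       ........   
┃█0┃┃            .        ........   
┃20┃┃           .                    
┃20┃┃          .                     
┃20┃┃                   ~~~~~~~     *
┃20┃┃                   ~~~~~~~     *
┃20┃┃                   ~~~~~~~     *
┗━━┃┃                   ~~~~~~~      
   ┃┗━━━━━━━━━━━━━━━━━━━━━━━━━━━━━━━━
   ┃                                 


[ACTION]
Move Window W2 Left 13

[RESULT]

┃+                               ┃━━━
┃                                ┃   
┃                 .              ┃───
┃                .    ........   ┃   
┃               .     ........   ┃   
┃              .      ........   ┃   
┃             .       ........   ┃   
┃            .        ........   ┃   
┃           .                    ┃   
┃          .                     ┃   
┃                   ~~~~~~~     *┃   
┃                   ~~~~~~~     *┃   
┃                   ~~~~~~~     *┃   
┃                   ~~~~~~~      ┃   
┗━━━━━━━━━━━━━━━━━━━━━━━━━━━━━━━━┛   
   ┃                                 


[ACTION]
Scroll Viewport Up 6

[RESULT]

                                     
                                     
┏━━━━━━━━━━━━━━━━━━━━━━━━━━━━━━━━┓   
┃ DrawingCanvas                  ┃   
┠────────────────────────────────┨   
┃+                               ┃━━━
┃                                ┃   
┃                 .              ┃───
┃                .    ........   ┃   
┃               .     ........   ┃   
┃              .      ........   ┃   
┃             .       ........   ┃   
┃            .        ........   ┃   
┃           .                    ┃   
┃          .                     ┃   
┃                   ~~~~~~~     *┃   


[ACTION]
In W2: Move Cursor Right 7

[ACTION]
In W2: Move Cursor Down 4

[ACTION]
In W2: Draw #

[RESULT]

                                     
                                     
┏━━━━━━━━━━━━━━━━━━━━━━━━━━━━━━━━┓   
┃ DrawingCanvas                  ┃   
┠────────────────────────────────┨   
┃                                ┃━━━
┃                                ┃   
┃                 .              ┃───
┃                .    ........   ┃   
┃       #       .     ........   ┃   
┃              .      ........   ┃   
┃             .       ........   ┃   
┃            .        ........   ┃   
┃           .                    ┃   
┃          .                     ┃   
┃                   ~~~~~~~     *┃   


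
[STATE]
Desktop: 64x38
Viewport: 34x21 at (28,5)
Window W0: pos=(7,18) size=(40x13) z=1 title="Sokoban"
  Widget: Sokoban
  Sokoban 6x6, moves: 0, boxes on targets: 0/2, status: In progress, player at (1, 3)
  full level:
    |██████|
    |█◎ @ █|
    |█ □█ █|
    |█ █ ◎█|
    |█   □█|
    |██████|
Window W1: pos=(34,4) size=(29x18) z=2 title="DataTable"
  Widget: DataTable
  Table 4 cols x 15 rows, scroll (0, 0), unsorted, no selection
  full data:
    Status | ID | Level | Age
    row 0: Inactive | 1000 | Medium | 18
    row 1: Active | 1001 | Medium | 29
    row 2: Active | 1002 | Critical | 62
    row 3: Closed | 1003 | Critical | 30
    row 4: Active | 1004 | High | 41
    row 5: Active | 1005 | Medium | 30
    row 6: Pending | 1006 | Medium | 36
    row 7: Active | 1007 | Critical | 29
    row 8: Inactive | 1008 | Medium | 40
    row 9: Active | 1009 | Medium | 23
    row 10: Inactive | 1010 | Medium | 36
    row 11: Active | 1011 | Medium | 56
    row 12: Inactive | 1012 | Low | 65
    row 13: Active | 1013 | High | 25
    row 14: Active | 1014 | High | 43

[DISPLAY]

      ┃ DataTable                 
      ┠───────────────────────────
      ┃Status  │ID  │Level   │Age 
      ┃────────┼────┼────────┼─── 
      ┃Inactive│1000│Medium  │18  
      ┃Active  │1001│Medium  │29  
      ┃Active  │1002│Critical│62  
      ┃Closed  │1003│Critical│30  
      ┃Active  │1004│High    │41  
      ┃Active  │1005│Medium  │30  
      ┃Pending │1006│Medium  │36  
      ┃Active  │1007│Critical│29  
      ┃Inactive│1008│Medium  │40  
━━━━━━┃Active  │1009│Medium  │23  
      ┃Inactive│1010│Medium  │36  
──────┃Active  │1011│Medium  │56  
      ┗━━━━━━━━━━━━━━━━━━━━━━━━━━━
                  ┃               
                  ┃               
                  ┃               
                  ┃               


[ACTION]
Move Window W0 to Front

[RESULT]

      ┃ DataTable                 
      ┠───────────────────────────
      ┃Status  │ID  │Level   │Age 
      ┃────────┼────┼────────┼─── 
      ┃Inactive│1000│Medium  │18  
      ┃Active  │1001│Medium  │29  
      ┃Active  │1002│Critical│62  
      ┃Closed  │1003│Critical│30  
      ┃Active  │1004│High    │41  
      ┃Active  │1005│Medium  │30  
      ┃Pending │1006│Medium  │36  
      ┃Active  │1007│Critical│29  
      ┃Inactive│1008│Medium  │40  
━━━━━━━━━━━━━━━━━━┓9│Medium  │23  
                  ┃0│Medium  │36  
──────────────────┨1│Medium  │56  
                  ┃━━━━━━━━━━━━━━━
                  ┃               
                  ┃               
                  ┃               
                  ┃               


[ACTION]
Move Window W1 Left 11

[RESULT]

aTable                 ┃          
───────────────────────┨          
us  │ID  │Level   │Age ┃          
────┼────┼────────┼─── ┃          
tive│1000│Medium  │18  ┃          
ve  │1001│Medium  │29  ┃          
ve  │1002│Critical│62  ┃          
ed  │1003│Critical│30  ┃          
ve  │1004│High    │41  ┃          
ve  │1005│Medium  │30  ┃          
ing │1006│Medium  │36  ┃          
ve  │1007│Critical│29  ┃          
tive│1008│Medium  │40  ┃          
━━━━━━━━━━━━━━━━━━┓23  ┃          
                  ┃36  ┃          
──────────────────┨56  ┃          
                  ┃━━━━┛          
                  ┃               
                  ┃               
                  ┃               
                  ┃               


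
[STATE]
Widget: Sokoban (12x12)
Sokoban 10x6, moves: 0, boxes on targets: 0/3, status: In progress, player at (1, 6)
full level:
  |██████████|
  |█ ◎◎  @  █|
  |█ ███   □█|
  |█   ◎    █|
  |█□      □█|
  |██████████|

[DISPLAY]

██████████  
█ ◎◎  @  █  
█ ███   □█  
█   ◎    █  
█□      □█  
██████████  
Moves: 0  0/
            
            
            
            
            


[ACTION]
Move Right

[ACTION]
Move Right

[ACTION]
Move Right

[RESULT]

██████████  
█ ◎◎    @█  
█ ███   □█  
█   ◎    █  
█□      □█  
██████████  
Moves: 2  0/
            
            
            
            
            


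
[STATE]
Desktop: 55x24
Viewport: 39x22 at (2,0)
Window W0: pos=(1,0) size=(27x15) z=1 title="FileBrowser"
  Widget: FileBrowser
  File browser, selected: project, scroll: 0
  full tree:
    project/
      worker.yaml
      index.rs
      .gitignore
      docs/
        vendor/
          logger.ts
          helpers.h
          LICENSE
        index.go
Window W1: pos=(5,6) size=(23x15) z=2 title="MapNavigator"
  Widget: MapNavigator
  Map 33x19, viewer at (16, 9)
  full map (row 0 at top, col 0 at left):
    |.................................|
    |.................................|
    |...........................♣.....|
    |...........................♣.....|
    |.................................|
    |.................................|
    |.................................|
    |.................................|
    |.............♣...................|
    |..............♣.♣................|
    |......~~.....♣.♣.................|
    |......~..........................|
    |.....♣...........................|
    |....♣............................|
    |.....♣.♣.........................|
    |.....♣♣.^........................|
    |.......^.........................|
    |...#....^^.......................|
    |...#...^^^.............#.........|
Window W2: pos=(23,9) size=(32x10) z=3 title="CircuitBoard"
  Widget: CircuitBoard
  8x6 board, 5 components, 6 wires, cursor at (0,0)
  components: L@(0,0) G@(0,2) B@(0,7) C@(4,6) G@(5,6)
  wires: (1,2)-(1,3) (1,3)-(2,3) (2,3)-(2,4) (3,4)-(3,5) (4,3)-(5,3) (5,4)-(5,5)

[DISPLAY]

━━━━━━━━━━━━━━━━━━━━━━━━━┓             
 FileBrowser             ┃             
─────────────────────────┨             
> [-] project/           ┃             
    worker.yaml          ┃             
    index.rs             ┃             
   ┏━━━━━━━━━━━━━━━━━━━━━┓             
   ┃ MapNavigator        ┃             
   ┠─────────────────────┨             
   ┃.................┏━━━━━━━━━━━━━━━━━
   ┃.................┃ CircuitBoard    
   ┃.................┠─────────────────
   ┃.................┃   0 1 2 3 4 5 6 
   ┃.......♣.........┃0  [L]      G    
━━━┃........♣.@......┃                 
   ┃~~.....♣.♣.......┃1           · ─ ·
   ┃~................┃                │
   ┃.................┃2               ·
   ┃.................┗━━━━━━━━━━━━━━━━━
   ┃.♣...................┃             
   ┗━━━━━━━━━━━━━━━━━━━━━┛             
                                       


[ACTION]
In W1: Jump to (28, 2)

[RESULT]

━━━━━━━━━━━━━━━━━━━━━━━━━┓             
 FileBrowser             ┃             
─────────────────────────┨             
> [-] project/           ┃             
    worker.yaml          ┃             
    index.rs             ┃             
   ┏━━━━━━━━━━━━━━━━━━━━━┓             
   ┃ MapNavigator        ┃             
   ┠─────────────────────┨             
   ┃                 ┏━━━━━━━━━━━━━━━━━
   ┃                 ┃ CircuitBoard    
   ┃                 ┠─────────────────
   ┃...............  ┃   0 1 2 3 4 5 6 
   ┃...............  ┃0  [L]      G    
━━━┃.........♣@....  ┃                 
   ┃.........♣.....  ┃1           · ─ ·
   ┃...............  ┃                │
   ┃...............  ┃2               ·
   ┃...............  ┗━━━━━━━━━━━━━━━━━
   ┃...............      ┃             
   ┗━━━━━━━━━━━━━━━━━━━━━┛             
                                       


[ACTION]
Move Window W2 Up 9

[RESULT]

━━━━━━━━━━━━━━━━━━━━━┏━━━━━━━━━━━━━━━━━
 FileBrowser         ┃ CircuitBoard    
─────────────────────┠─────────────────
> [-] project/       ┃   0 1 2 3 4 5 6 
    worker.yaml      ┃0  [L]      G    
    index.rs         ┃                 
   ┏━━━━━━━━━━━━━━━━━┃1           · ─ ·
   ┃ MapNavigator    ┃                │
   ┠─────────────────┃2               ·
   ┃                 ┗━━━━━━━━━━━━━━━━━
   ┃                     ┃             
   ┃                     ┃             
   ┃...............      ┃             
   ┃...............      ┃             
━━━┃.........♣@....      ┃             
   ┃.........♣.....      ┃             
   ┃...............      ┃             
   ┃...............      ┃             
   ┃...............      ┃             
   ┃...............      ┃             
   ┗━━━━━━━━━━━━━━━━━━━━━┛             
                                       


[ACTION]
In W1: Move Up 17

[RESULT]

━━━━━━━━━━━━━━━━━━━━━┏━━━━━━━━━━━━━━━━━
 FileBrowser         ┃ CircuitBoard    
─────────────────────┠─────────────────
> [-] project/       ┃   0 1 2 3 4 5 6 
    worker.yaml      ┃0  [L]      G    
    index.rs         ┃                 
   ┏━━━━━━━━━━━━━━━━━┃1           · ─ ·
   ┃ MapNavigator    ┃                │
   ┠─────────────────┃2               ·
   ┃                 ┗━━━━━━━━━━━━━━━━━
   ┃                     ┃             
   ┃                     ┃             
   ┃                     ┃             
   ┃                     ┃             
━━━┃..........@....      ┃             
   ┃...............      ┃             
   ┃.........♣.....      ┃             
   ┃.........♣.....      ┃             
   ┃...............      ┃             
   ┃...............      ┃             
   ┗━━━━━━━━━━━━━━━━━━━━━┛             
                                       


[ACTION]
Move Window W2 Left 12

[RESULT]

━━━━━━━━━┏━━━━━━━━━━━━━━━━━━━━━━━━━━━━━
 FileBrow┃ CircuitBoard                
─────────┠─────────────────────────────
> [-] pro┃   0 1 2 3 4 5 6 7           
    worke┃0  [L]      G                
    index┃                             
   ┏━━━━━┃1           · ─ ·            
   ┃ MapN┃                │            
   ┠─────┃2               · ─ ·        
   ┃     ┗━━━━━━━━━━━━━━━━━━━━━━━━━━━━━
   ┃                     ┃             
   ┃                     ┃             
   ┃                     ┃             
   ┃                     ┃             
━━━┃..........@....      ┃             
   ┃...............      ┃             
   ┃.........♣.....      ┃             
   ┃.........♣.....      ┃             
   ┃...............      ┃             
   ┃...............      ┃             
   ┗━━━━━━━━━━━━━━━━━━━━━┛             
                                       


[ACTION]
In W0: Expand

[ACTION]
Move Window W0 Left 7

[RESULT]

━━━━━━━━━┏━━━━━━━━━━━━━━━━━━━━━━━━━━━━━
FileBrows┃ CircuitBoard                
─────────┠─────────────────────────────
 [-] proj┃   0 1 2 3 4 5 6 7           
   worker┃0  [L]      G                
   index.┃                             
   ┏━━━━━┃1           · ─ ·            
   ┃ MapN┃                │            
   ┠─────┃2               · ─ ·        
   ┃     ┗━━━━━━━━━━━━━━━━━━━━━━━━━━━━━
   ┃                     ┃             
   ┃                     ┃             
   ┃                     ┃             
   ┃                     ┃             
━━━┃..........@....      ┃             
   ┃...............      ┃             
   ┃.........♣.....      ┃             
   ┃.........♣.....      ┃             
   ┃...............      ┃             
   ┃...............      ┃             
   ┗━━━━━━━━━━━━━━━━━━━━━┛             
                                       


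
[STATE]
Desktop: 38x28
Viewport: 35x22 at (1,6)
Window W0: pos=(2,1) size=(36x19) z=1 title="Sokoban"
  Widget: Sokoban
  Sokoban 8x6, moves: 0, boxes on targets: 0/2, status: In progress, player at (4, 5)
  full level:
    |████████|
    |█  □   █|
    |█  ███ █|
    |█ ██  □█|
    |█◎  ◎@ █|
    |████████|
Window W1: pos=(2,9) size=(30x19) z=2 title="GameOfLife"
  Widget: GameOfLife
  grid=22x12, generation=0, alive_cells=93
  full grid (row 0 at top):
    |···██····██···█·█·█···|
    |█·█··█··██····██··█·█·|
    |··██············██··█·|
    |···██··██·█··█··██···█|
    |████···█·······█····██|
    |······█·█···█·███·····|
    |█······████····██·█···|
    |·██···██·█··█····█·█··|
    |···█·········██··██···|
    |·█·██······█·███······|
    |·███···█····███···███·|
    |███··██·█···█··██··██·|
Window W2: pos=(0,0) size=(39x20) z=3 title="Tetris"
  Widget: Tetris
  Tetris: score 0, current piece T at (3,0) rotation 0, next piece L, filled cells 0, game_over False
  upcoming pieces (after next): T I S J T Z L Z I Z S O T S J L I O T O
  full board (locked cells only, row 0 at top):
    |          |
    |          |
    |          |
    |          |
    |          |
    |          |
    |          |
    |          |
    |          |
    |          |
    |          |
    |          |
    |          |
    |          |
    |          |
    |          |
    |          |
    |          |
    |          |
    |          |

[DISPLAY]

          │                        
          │                        
          │                        
          │Score:                  
          │0                       
          │                        
          │                        
          │                        
          │                        
          │                        
          │                        
          │                        
          │                        
━━━━━━━━━━━━━━━━━━━━━━━━━━━━━━━━━━━
 ┃·██···██·█··█····█·█··      ┃    
 ┃···█·········██··██···      ┃    
 ┃·█·██······█·███······      ┃    
 ┃·███···█····███···███·      ┃    
 ┃███··██·█···█··██··██·      ┃    
 ┃                            ┃    
 ┃                            ┃    
 ┗━━━━━━━━━━━━━━━━━━━━━━━━━━━━┛    


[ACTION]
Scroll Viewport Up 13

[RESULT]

━━━━━━━━━━━━━━━━━━━━━━━━━━━━━━━━━━━
 Tetris                            
───────────────────────────────────
          │Next:                   
          │  ▒                     
          │▒▒▒                     
          │                        
          │                        
          │                        
          │Score:                  
          │0                       
          │                        
          │                        
          │                        
          │                        
          │                        
          │                        
          │                        
          │                        
━━━━━━━━━━━━━━━━━━━━━━━━━━━━━━━━━━━
 ┃·██···██·█··█····█·█··      ┃    
 ┃···█·········██··██···      ┃    


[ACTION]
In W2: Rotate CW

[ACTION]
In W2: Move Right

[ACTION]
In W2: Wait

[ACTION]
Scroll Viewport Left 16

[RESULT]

┏━━━━━━━━━━━━━━━━━━━━━━━━━━━━━━━━━━
┃ Tetris                           
┠──────────────────────────────────
┃          │Next:                  
┃          │  ▒                    
┃          │▒▒▒                    
┃          │                       
┃          │                       
┃          │                       
┃          │Score:                 
┃          │0                      
┃          │                       
┃          │                       
┃          │                       
┃          │                       
┃          │                       
┃          │                       
┃          │                       
┃          │                       
┗━━━━━━━━━━━━━━━━━━━━━━━━━━━━━━━━━━
  ┃·██···██·█··█····█·█··      ┃   
  ┃···█·········██··██···      ┃   


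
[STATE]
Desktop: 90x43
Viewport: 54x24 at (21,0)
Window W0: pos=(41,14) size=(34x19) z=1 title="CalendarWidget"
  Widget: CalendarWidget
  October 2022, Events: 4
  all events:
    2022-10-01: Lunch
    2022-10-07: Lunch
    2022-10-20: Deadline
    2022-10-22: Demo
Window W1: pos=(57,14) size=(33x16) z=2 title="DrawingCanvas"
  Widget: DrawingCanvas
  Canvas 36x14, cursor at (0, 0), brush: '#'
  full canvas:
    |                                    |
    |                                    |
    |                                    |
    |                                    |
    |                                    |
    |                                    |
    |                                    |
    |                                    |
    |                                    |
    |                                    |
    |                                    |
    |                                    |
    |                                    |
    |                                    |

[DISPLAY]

                                                      
                                                      
                                                      
                                                      
                                                      
                                                      
                                                      
                                                      
                                                      
                                                      
                                                      
                                                      
                                                      
                                                      
                    ┏━━━━━━━━━━━━━━━┏━━━━━━━━━━━━━━━━━
                    ┃ CalendarWidget┃ DrawingCanvas   
                    ┠───────────────┠─────────────────
                    ┃          Octob┃+                
                    ┃Mo Tu We Th Fr ┃                 
                    ┃               ┃                 
                    ┃ 3  4  5  6  7*┃                 
                    ┃10 11 12 13 14 ┃                 
                    ┃17 18 19 20* 21┃                 
                    ┃24 25 26 27 28 ┃                 


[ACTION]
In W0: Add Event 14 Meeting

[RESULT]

                                                      
                                                      
                                                      
                                                      
                                                      
                                                      
                                                      
                                                      
                                                      
                                                      
                                                      
                                                      
                                                      
                                                      
                    ┏━━━━━━━━━━━━━━━┏━━━━━━━━━━━━━━━━━
                    ┃ CalendarWidget┃ DrawingCanvas   
                    ┠───────────────┠─────────────────
                    ┃          Octob┃+                
                    ┃Mo Tu We Th Fr ┃                 
                    ┃               ┃                 
                    ┃ 3  4  5  6  7*┃                 
                    ┃10 11 12 13 14*┃                 
                    ┃17 18 19 20* 21┃                 
                    ┃24 25 26 27 28 ┃                 


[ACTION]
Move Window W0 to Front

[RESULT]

                                                      
                                                      
                                                      
                                                      
                                                      
                                                      
                                                      
                                                      
                                                      
                                                      
                                                      
                                                      
                                                      
                                                      
                    ┏━━━━━━━━━━━━━━━━━━━━━━━━━━━━━━━━┓
                    ┃ CalendarWidget                 ┃
                    ┠────────────────────────────────┨
                    ┃          October 2022          ┃
                    ┃Mo Tu We Th Fr Sa Su            ┃
                    ┃                1*  2           ┃
                    ┃ 3  4  5  6  7*  8  9           ┃
                    ┃10 11 12 13 14* 15 16           ┃
                    ┃17 18 19 20* 21 22* 23          ┃
                    ┃24 25 26 27 28 29 30            ┃


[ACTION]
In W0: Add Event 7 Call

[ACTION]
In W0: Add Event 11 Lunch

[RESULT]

                                                      
                                                      
                                                      
                                                      
                                                      
                                                      
                                                      
                                                      
                                                      
                                                      
                                                      
                                                      
                                                      
                                                      
                    ┏━━━━━━━━━━━━━━━━━━━━━━━━━━━━━━━━┓
                    ┃ CalendarWidget                 ┃
                    ┠────────────────────────────────┨
                    ┃          October 2022          ┃
                    ┃Mo Tu We Th Fr Sa Su            ┃
                    ┃                1*  2           ┃
                    ┃ 3  4  5  6  7*  8  9           ┃
                    ┃10 11* 12 13 14* 15 16          ┃
                    ┃17 18 19 20* 21 22* 23          ┃
                    ┃24 25 26 27 28 29 30            ┃


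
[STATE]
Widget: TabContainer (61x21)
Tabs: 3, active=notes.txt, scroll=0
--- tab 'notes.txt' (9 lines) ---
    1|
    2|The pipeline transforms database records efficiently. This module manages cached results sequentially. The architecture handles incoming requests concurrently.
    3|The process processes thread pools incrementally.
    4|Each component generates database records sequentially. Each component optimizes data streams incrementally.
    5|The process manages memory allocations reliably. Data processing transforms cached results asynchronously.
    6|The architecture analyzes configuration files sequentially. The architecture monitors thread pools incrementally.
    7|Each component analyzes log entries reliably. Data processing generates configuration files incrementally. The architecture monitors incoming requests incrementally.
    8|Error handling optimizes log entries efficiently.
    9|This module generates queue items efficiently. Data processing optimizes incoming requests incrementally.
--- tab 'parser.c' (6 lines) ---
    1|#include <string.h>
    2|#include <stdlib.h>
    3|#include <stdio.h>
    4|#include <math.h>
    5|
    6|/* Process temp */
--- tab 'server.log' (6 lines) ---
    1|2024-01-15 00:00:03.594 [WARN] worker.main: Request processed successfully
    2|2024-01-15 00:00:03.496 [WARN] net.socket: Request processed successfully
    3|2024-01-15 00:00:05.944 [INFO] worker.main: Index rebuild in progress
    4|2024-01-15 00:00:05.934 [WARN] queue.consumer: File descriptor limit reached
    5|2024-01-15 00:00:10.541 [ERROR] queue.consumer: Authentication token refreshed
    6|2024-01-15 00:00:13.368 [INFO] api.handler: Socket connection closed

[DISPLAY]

[notes.txt]│ parser.c │ server.log                           
─────────────────────────────────────────────────────────────
                                                             
The pipeline transforms database records efficiently. This mo
The process processes thread pools incrementally.            
Each component generates database records sequentially. Each 
The process manages memory allocations reliably. Data process
The architecture analyzes configuration files sequentially. T
Each component analyzes log entries reliably. Data processing
Error handling optimizes log entries efficiently.            
This module generates queue items efficiently. Data processin
                                                             
                                                             
                                                             
                                                             
                                                             
                                                             
                                                             
                                                             
                                                             
                                                             


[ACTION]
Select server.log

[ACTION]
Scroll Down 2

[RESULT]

 notes.txt │ parser.c │[server.log]                          
─────────────────────────────────────────────────────────────
2024-01-15 00:00:05.944 [INFO] worker.main: Index rebuild in 
2024-01-15 00:00:05.934 [WARN] queue.consumer: File descripto
2024-01-15 00:00:10.541 [ERROR] queue.consumer: Authenticatio
2024-01-15 00:00:13.368 [INFO] api.handler: Socket connection
                                                             
                                                             
                                                             
                                                             
                                                             
                                                             
                                                             
                                                             
                                                             
                                                             
                                                             
                                                             
                                                             
                                                             
                                                             


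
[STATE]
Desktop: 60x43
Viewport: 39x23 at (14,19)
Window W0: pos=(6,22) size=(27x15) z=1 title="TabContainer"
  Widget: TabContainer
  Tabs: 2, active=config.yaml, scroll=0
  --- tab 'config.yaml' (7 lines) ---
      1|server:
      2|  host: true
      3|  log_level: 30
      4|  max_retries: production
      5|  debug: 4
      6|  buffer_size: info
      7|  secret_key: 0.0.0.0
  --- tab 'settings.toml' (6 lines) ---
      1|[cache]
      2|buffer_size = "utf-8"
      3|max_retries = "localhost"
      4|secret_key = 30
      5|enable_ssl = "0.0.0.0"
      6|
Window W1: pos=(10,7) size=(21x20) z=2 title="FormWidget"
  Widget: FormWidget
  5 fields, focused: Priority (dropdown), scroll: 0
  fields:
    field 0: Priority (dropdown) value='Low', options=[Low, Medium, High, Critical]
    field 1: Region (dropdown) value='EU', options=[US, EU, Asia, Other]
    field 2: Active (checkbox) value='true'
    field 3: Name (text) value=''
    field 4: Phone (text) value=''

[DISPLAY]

                ┃                      
                ┃                      
                ┃                      
                ┃━┓                    
                ┃ ┃                    
                ┃─┨                    
                ┃t┃                    
━━━━━━━━━━━━━━━━┛─┃                    
                  ┃                    
 true             ┃                    
evel: 30          ┃                    
etries: production┃                    
: 4               ┃                    
r_size: info      ┃                    
t_key: 0.0.0.0    ┃                    
                  ┃                    
                  ┃                    
━━━━━━━━━━━━━━━━━━┛                    
                                       
                                       
                                       
                                       
                                       


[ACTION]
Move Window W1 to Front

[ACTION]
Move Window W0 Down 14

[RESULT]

                ┃                      
                ┃                      
                ┃                      
                ┃                      
                ┃                      
                ┃                      
                ┃                      
━━━━━━━━━━━━━━━━┛                      
                                       
━━━━━━━━━━━━━━━━━━┓                    
tainer            ┃                    
──────────────────┨                    
.yaml]│ settings.t┃                    
──────────────────┃                    
                  ┃                    
 true             ┃                    
evel: 30          ┃                    
etries: production┃                    
: 4               ┃                    
r_size: info      ┃                    
t_key: 0.0.0.0    ┃                    
                  ┃                    
                  ┃                    


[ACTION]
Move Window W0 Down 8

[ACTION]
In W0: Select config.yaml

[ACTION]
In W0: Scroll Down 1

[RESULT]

                ┃                      
                ┃                      
                ┃                      
                ┃                      
                ┃                      
                ┃                      
                ┃                      
━━━━━━━━━━━━━━━━┛                      
                                       
━━━━━━━━━━━━━━━━━━┓                    
tainer            ┃                    
──────────────────┨                    
.yaml]│ settings.t┃                    
──────────────────┃                    
 true             ┃                    
evel: 30          ┃                    
etries: production┃                    
: 4               ┃                    
r_size: info      ┃                    
t_key: 0.0.0.0    ┃                    
                  ┃                    
                  ┃                    
                  ┃                    
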